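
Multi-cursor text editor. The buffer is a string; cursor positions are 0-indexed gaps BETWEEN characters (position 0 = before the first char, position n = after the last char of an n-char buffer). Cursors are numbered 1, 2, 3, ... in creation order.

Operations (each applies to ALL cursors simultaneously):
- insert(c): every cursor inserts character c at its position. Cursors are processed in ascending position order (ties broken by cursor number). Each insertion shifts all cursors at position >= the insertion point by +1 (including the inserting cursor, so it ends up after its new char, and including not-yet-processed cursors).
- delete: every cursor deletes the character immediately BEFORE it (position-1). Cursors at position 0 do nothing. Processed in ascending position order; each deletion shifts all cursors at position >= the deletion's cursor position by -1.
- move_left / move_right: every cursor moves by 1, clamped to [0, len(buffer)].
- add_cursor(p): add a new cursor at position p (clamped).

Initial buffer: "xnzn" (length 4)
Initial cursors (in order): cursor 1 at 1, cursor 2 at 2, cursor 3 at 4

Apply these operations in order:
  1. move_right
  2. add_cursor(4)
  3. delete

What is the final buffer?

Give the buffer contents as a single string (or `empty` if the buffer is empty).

Answer: empty

Derivation:
After op 1 (move_right): buffer="xnzn" (len 4), cursors c1@2 c2@3 c3@4, authorship ....
After op 2 (add_cursor(4)): buffer="xnzn" (len 4), cursors c1@2 c2@3 c3@4 c4@4, authorship ....
After op 3 (delete): buffer="" (len 0), cursors c1@0 c2@0 c3@0 c4@0, authorship 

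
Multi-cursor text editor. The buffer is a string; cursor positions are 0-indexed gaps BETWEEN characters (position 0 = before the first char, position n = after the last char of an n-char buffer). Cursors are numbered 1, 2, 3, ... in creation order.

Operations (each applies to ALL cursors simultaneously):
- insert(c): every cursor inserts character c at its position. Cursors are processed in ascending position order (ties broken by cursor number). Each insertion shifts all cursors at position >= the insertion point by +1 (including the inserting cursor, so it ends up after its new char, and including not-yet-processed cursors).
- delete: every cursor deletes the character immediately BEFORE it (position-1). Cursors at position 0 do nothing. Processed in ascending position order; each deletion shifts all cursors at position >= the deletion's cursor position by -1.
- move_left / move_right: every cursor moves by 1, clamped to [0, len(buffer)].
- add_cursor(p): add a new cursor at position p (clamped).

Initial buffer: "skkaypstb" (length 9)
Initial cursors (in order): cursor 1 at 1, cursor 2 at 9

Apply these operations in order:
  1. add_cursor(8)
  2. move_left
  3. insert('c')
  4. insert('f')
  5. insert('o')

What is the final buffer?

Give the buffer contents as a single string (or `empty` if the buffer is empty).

After op 1 (add_cursor(8)): buffer="skkaypstb" (len 9), cursors c1@1 c3@8 c2@9, authorship .........
After op 2 (move_left): buffer="skkaypstb" (len 9), cursors c1@0 c3@7 c2@8, authorship .........
After op 3 (insert('c')): buffer="cskkaypsctcb" (len 12), cursors c1@1 c3@9 c2@11, authorship 1.......3.2.
After op 4 (insert('f')): buffer="cfskkaypscftcfb" (len 15), cursors c1@2 c3@11 c2@14, authorship 11.......33.22.
After op 5 (insert('o')): buffer="cfoskkaypscfotcfob" (len 18), cursors c1@3 c3@13 c2@17, authorship 111.......333.222.

Answer: cfoskkaypscfotcfob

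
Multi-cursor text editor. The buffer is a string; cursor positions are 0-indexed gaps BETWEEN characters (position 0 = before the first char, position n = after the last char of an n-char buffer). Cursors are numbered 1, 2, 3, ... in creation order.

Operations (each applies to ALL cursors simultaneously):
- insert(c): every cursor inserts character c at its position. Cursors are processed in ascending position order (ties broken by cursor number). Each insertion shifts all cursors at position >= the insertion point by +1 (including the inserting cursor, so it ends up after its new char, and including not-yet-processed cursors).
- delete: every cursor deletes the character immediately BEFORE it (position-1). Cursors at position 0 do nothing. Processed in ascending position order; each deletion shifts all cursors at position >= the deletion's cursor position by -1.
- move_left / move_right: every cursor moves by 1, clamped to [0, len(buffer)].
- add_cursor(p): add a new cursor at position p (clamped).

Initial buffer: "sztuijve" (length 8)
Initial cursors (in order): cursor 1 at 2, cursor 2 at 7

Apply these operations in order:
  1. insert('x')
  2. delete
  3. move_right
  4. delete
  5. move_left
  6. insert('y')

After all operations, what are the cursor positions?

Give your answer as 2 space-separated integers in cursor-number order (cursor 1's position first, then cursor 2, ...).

Answer: 2 7

Derivation:
After op 1 (insert('x')): buffer="szxtuijvxe" (len 10), cursors c1@3 c2@9, authorship ..1.....2.
After op 2 (delete): buffer="sztuijve" (len 8), cursors c1@2 c2@7, authorship ........
After op 3 (move_right): buffer="sztuijve" (len 8), cursors c1@3 c2@8, authorship ........
After op 4 (delete): buffer="szuijv" (len 6), cursors c1@2 c2@6, authorship ......
After op 5 (move_left): buffer="szuijv" (len 6), cursors c1@1 c2@5, authorship ......
After op 6 (insert('y')): buffer="syzuijyv" (len 8), cursors c1@2 c2@7, authorship .1....2.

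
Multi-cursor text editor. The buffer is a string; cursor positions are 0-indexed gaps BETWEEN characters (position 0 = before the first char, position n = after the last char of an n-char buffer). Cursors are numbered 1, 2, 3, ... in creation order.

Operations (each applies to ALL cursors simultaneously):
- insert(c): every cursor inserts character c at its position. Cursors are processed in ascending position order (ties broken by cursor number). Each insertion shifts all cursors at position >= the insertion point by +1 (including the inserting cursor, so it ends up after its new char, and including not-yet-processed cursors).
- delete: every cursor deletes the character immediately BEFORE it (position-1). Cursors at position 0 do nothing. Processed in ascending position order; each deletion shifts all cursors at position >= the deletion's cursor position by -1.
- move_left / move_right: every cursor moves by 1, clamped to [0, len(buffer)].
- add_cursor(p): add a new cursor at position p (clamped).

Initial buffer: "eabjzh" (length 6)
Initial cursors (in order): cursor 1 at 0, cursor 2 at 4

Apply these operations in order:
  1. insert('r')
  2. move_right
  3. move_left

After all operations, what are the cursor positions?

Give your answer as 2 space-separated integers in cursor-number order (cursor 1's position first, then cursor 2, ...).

Answer: 1 6

Derivation:
After op 1 (insert('r')): buffer="reabjrzh" (len 8), cursors c1@1 c2@6, authorship 1....2..
After op 2 (move_right): buffer="reabjrzh" (len 8), cursors c1@2 c2@7, authorship 1....2..
After op 3 (move_left): buffer="reabjrzh" (len 8), cursors c1@1 c2@6, authorship 1....2..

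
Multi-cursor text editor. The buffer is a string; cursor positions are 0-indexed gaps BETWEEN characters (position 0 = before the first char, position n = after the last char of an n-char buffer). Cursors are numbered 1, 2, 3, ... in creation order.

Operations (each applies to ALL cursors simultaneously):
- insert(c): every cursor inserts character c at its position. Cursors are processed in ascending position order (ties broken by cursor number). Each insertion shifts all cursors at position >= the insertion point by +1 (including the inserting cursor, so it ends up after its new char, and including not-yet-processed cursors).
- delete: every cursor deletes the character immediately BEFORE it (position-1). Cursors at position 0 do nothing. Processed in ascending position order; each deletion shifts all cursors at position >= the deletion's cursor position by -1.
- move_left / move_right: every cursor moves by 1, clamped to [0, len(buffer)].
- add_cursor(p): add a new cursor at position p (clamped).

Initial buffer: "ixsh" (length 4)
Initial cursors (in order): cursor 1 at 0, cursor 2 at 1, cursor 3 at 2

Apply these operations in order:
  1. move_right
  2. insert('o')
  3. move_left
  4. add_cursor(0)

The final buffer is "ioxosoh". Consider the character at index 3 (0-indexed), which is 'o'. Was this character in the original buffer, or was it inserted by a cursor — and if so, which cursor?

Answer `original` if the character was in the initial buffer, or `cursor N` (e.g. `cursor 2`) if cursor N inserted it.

After op 1 (move_right): buffer="ixsh" (len 4), cursors c1@1 c2@2 c3@3, authorship ....
After op 2 (insert('o')): buffer="ioxosoh" (len 7), cursors c1@2 c2@4 c3@6, authorship .1.2.3.
After op 3 (move_left): buffer="ioxosoh" (len 7), cursors c1@1 c2@3 c3@5, authorship .1.2.3.
After op 4 (add_cursor(0)): buffer="ioxosoh" (len 7), cursors c4@0 c1@1 c2@3 c3@5, authorship .1.2.3.
Authorship (.=original, N=cursor N): . 1 . 2 . 3 .
Index 3: author = 2

Answer: cursor 2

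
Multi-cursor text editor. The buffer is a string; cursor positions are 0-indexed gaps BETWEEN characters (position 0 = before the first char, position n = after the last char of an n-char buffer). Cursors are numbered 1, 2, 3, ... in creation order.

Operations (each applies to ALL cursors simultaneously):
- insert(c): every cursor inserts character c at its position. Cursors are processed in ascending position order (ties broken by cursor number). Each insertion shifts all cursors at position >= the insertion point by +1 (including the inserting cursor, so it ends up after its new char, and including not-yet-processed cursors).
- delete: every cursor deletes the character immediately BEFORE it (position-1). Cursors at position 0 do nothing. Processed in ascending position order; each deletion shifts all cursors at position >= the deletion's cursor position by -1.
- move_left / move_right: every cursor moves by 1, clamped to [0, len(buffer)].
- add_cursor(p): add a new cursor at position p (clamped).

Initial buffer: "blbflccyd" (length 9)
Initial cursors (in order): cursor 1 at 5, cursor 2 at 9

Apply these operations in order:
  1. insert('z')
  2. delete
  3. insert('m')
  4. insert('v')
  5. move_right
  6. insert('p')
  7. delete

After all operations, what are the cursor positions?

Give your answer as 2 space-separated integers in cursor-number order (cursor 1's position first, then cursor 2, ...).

Answer: 8 13

Derivation:
After op 1 (insert('z')): buffer="blbflzccydz" (len 11), cursors c1@6 c2@11, authorship .....1....2
After op 2 (delete): buffer="blbflccyd" (len 9), cursors c1@5 c2@9, authorship .........
After op 3 (insert('m')): buffer="blbflmccydm" (len 11), cursors c1@6 c2@11, authorship .....1....2
After op 4 (insert('v')): buffer="blbflmvccydmv" (len 13), cursors c1@7 c2@13, authorship .....11....22
After op 5 (move_right): buffer="blbflmvccydmv" (len 13), cursors c1@8 c2@13, authorship .....11....22
After op 6 (insert('p')): buffer="blbflmvcpcydmvp" (len 15), cursors c1@9 c2@15, authorship .....11.1...222
After op 7 (delete): buffer="blbflmvccydmv" (len 13), cursors c1@8 c2@13, authorship .....11....22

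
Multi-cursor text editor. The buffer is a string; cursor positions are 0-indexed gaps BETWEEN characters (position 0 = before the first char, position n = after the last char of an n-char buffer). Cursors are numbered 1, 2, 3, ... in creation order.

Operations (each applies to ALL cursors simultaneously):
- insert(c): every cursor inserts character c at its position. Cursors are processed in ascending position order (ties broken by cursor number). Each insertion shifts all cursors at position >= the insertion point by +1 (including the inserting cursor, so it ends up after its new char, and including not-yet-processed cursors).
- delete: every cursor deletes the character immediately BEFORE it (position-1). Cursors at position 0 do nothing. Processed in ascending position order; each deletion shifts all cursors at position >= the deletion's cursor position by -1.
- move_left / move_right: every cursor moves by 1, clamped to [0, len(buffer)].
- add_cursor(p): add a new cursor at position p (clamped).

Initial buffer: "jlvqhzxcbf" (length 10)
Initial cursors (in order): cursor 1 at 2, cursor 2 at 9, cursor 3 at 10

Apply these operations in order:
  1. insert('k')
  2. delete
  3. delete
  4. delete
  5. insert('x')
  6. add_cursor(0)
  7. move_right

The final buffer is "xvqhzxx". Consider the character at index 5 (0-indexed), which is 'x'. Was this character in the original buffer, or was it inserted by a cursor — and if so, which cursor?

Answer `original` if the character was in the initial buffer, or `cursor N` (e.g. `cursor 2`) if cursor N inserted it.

Answer: cursor 2

Derivation:
After op 1 (insert('k')): buffer="jlkvqhzxcbkfk" (len 13), cursors c1@3 c2@11 c3@13, authorship ..1.......2.3
After op 2 (delete): buffer="jlvqhzxcbf" (len 10), cursors c1@2 c2@9 c3@10, authorship ..........
After op 3 (delete): buffer="jvqhzxc" (len 7), cursors c1@1 c2@7 c3@7, authorship .......
After op 4 (delete): buffer="vqhz" (len 4), cursors c1@0 c2@4 c3@4, authorship ....
After op 5 (insert('x')): buffer="xvqhzxx" (len 7), cursors c1@1 c2@7 c3@7, authorship 1....23
After op 6 (add_cursor(0)): buffer="xvqhzxx" (len 7), cursors c4@0 c1@1 c2@7 c3@7, authorship 1....23
After op 7 (move_right): buffer="xvqhzxx" (len 7), cursors c4@1 c1@2 c2@7 c3@7, authorship 1....23
Authorship (.=original, N=cursor N): 1 . . . . 2 3
Index 5: author = 2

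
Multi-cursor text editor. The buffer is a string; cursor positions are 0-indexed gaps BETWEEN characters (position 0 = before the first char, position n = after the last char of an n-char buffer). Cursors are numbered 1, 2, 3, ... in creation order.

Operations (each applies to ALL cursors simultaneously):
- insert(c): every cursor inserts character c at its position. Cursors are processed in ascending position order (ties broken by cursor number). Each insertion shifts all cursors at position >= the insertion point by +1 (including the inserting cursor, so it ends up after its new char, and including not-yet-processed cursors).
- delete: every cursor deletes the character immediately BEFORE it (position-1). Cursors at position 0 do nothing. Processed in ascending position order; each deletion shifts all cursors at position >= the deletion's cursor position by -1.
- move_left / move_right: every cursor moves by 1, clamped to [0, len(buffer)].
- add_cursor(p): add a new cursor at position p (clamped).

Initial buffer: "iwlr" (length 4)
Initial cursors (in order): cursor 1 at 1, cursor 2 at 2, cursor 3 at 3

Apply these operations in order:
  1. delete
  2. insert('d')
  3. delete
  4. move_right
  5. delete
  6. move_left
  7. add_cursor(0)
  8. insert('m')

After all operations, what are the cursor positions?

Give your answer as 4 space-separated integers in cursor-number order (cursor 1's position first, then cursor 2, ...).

After op 1 (delete): buffer="r" (len 1), cursors c1@0 c2@0 c3@0, authorship .
After op 2 (insert('d')): buffer="dddr" (len 4), cursors c1@3 c2@3 c3@3, authorship 123.
After op 3 (delete): buffer="r" (len 1), cursors c1@0 c2@0 c3@0, authorship .
After op 4 (move_right): buffer="r" (len 1), cursors c1@1 c2@1 c3@1, authorship .
After op 5 (delete): buffer="" (len 0), cursors c1@0 c2@0 c3@0, authorship 
After op 6 (move_left): buffer="" (len 0), cursors c1@0 c2@0 c3@0, authorship 
After op 7 (add_cursor(0)): buffer="" (len 0), cursors c1@0 c2@0 c3@0 c4@0, authorship 
After op 8 (insert('m')): buffer="mmmm" (len 4), cursors c1@4 c2@4 c3@4 c4@4, authorship 1234

Answer: 4 4 4 4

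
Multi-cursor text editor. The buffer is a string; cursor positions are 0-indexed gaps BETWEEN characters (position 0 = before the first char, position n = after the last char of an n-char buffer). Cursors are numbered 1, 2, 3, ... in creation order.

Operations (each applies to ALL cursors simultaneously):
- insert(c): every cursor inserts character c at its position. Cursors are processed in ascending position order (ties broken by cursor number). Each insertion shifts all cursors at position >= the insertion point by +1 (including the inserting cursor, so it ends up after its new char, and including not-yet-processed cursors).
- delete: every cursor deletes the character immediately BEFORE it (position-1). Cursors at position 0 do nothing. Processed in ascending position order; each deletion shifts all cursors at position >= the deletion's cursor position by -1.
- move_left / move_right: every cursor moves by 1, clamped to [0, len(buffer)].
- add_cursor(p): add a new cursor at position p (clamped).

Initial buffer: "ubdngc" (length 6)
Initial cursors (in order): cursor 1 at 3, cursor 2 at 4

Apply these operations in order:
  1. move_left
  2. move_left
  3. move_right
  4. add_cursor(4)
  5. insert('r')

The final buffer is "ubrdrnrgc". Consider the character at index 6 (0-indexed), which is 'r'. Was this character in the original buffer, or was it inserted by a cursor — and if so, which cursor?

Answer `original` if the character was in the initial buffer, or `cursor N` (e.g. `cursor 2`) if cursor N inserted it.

After op 1 (move_left): buffer="ubdngc" (len 6), cursors c1@2 c2@3, authorship ......
After op 2 (move_left): buffer="ubdngc" (len 6), cursors c1@1 c2@2, authorship ......
After op 3 (move_right): buffer="ubdngc" (len 6), cursors c1@2 c2@3, authorship ......
After op 4 (add_cursor(4)): buffer="ubdngc" (len 6), cursors c1@2 c2@3 c3@4, authorship ......
After op 5 (insert('r')): buffer="ubrdrnrgc" (len 9), cursors c1@3 c2@5 c3@7, authorship ..1.2.3..
Authorship (.=original, N=cursor N): . . 1 . 2 . 3 . .
Index 6: author = 3

Answer: cursor 3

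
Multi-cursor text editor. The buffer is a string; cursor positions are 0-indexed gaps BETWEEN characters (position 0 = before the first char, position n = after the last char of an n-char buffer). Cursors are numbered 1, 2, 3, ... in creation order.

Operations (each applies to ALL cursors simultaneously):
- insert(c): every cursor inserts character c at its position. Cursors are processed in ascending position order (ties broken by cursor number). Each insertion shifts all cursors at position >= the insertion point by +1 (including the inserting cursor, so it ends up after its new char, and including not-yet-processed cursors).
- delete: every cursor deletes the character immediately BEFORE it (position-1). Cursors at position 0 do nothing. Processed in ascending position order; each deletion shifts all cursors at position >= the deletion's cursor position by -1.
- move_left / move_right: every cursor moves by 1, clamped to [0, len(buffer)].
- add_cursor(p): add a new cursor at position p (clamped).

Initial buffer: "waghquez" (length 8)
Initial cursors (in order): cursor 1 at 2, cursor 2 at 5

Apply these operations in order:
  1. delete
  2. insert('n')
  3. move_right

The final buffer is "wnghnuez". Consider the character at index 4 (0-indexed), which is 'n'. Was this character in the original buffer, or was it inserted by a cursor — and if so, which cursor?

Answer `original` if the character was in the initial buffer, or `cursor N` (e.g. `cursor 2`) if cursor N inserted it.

Answer: cursor 2

Derivation:
After op 1 (delete): buffer="wghuez" (len 6), cursors c1@1 c2@3, authorship ......
After op 2 (insert('n')): buffer="wnghnuez" (len 8), cursors c1@2 c2@5, authorship .1..2...
After op 3 (move_right): buffer="wnghnuez" (len 8), cursors c1@3 c2@6, authorship .1..2...
Authorship (.=original, N=cursor N): . 1 . . 2 . . .
Index 4: author = 2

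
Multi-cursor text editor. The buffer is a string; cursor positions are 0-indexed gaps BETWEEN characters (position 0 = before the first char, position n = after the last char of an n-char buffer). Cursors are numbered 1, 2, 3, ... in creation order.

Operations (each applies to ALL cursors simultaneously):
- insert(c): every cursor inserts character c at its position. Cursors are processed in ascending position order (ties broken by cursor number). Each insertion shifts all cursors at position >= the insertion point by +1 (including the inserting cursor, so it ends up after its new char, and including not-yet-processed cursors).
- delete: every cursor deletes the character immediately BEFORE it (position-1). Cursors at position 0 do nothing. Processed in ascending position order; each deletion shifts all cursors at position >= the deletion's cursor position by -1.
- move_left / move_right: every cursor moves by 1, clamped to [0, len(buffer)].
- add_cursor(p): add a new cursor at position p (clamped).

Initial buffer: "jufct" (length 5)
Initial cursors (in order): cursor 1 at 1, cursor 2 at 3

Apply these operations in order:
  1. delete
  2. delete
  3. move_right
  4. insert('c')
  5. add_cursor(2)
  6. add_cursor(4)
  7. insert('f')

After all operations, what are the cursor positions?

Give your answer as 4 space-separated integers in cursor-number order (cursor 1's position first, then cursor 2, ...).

Answer: 6 6 3 8

Derivation:
After op 1 (delete): buffer="uct" (len 3), cursors c1@0 c2@1, authorship ...
After op 2 (delete): buffer="ct" (len 2), cursors c1@0 c2@0, authorship ..
After op 3 (move_right): buffer="ct" (len 2), cursors c1@1 c2@1, authorship ..
After op 4 (insert('c')): buffer="ccct" (len 4), cursors c1@3 c2@3, authorship .12.
After op 5 (add_cursor(2)): buffer="ccct" (len 4), cursors c3@2 c1@3 c2@3, authorship .12.
After op 6 (add_cursor(4)): buffer="ccct" (len 4), cursors c3@2 c1@3 c2@3 c4@4, authorship .12.
After op 7 (insert('f')): buffer="ccfcfftf" (len 8), cursors c3@3 c1@6 c2@6 c4@8, authorship .13212.4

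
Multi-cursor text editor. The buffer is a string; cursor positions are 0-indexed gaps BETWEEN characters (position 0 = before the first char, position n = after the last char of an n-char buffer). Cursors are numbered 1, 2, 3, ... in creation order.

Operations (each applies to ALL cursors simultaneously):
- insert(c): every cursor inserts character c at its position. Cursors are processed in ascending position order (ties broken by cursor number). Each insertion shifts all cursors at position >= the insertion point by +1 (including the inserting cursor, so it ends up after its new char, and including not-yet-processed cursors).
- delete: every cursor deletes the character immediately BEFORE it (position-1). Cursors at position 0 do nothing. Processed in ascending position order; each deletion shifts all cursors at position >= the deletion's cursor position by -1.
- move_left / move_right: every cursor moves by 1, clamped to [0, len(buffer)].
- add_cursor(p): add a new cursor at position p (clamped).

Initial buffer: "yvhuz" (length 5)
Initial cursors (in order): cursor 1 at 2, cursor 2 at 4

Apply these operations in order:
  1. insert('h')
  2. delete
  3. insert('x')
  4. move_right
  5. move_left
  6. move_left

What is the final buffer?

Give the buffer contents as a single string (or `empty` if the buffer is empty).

Answer: yvxhuxz

Derivation:
After op 1 (insert('h')): buffer="yvhhuhz" (len 7), cursors c1@3 c2@6, authorship ..1..2.
After op 2 (delete): buffer="yvhuz" (len 5), cursors c1@2 c2@4, authorship .....
After op 3 (insert('x')): buffer="yvxhuxz" (len 7), cursors c1@3 c2@6, authorship ..1..2.
After op 4 (move_right): buffer="yvxhuxz" (len 7), cursors c1@4 c2@7, authorship ..1..2.
After op 5 (move_left): buffer="yvxhuxz" (len 7), cursors c1@3 c2@6, authorship ..1..2.
After op 6 (move_left): buffer="yvxhuxz" (len 7), cursors c1@2 c2@5, authorship ..1..2.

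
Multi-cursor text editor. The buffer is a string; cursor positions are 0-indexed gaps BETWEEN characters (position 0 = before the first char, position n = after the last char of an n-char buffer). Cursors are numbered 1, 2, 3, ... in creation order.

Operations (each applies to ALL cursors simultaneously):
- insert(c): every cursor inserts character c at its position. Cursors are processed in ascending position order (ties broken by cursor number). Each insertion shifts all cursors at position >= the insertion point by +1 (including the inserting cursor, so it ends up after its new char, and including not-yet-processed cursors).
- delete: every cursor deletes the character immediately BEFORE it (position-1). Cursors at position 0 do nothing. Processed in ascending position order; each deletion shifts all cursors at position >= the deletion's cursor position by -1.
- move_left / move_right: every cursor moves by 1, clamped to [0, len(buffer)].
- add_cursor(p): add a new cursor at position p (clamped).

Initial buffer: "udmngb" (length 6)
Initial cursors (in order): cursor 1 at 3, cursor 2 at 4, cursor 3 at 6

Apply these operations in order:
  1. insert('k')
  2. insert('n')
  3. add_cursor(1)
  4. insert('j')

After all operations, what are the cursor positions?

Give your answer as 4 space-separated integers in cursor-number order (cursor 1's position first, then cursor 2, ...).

Answer: 7 11 16 2

Derivation:
After op 1 (insert('k')): buffer="udmknkgbk" (len 9), cursors c1@4 c2@6 c3@9, authorship ...1.2..3
After op 2 (insert('n')): buffer="udmknnkngbkn" (len 12), cursors c1@5 c2@8 c3@12, authorship ...11.22..33
After op 3 (add_cursor(1)): buffer="udmknnkngbkn" (len 12), cursors c4@1 c1@5 c2@8 c3@12, authorship ...11.22..33
After op 4 (insert('j')): buffer="ujdmknjnknjgbknj" (len 16), cursors c4@2 c1@7 c2@11 c3@16, authorship .4..111.222..333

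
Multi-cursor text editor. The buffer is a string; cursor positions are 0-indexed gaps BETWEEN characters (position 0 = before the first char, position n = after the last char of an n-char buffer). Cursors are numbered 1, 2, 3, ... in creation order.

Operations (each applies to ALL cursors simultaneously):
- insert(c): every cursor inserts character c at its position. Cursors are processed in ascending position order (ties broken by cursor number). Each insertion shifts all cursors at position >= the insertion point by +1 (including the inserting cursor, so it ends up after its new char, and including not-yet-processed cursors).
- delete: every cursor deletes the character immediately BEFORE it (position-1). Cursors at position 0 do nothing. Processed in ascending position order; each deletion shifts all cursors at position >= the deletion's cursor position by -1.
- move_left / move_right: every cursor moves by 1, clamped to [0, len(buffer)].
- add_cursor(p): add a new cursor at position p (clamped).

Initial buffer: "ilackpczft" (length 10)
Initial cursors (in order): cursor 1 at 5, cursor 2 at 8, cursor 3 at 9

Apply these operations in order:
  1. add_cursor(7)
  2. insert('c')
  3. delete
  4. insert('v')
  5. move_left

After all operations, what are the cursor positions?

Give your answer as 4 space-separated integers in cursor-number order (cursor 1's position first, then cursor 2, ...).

After op 1 (add_cursor(7)): buffer="ilackpczft" (len 10), cursors c1@5 c4@7 c2@8 c3@9, authorship ..........
After op 2 (insert('c')): buffer="ilackcpcczcfct" (len 14), cursors c1@6 c4@9 c2@11 c3@13, authorship .....1..4.2.3.
After op 3 (delete): buffer="ilackpczft" (len 10), cursors c1@5 c4@7 c2@8 c3@9, authorship ..........
After op 4 (insert('v')): buffer="ilackvpcvzvfvt" (len 14), cursors c1@6 c4@9 c2@11 c3@13, authorship .....1..4.2.3.
After op 5 (move_left): buffer="ilackvpcvzvfvt" (len 14), cursors c1@5 c4@8 c2@10 c3@12, authorship .....1..4.2.3.

Answer: 5 10 12 8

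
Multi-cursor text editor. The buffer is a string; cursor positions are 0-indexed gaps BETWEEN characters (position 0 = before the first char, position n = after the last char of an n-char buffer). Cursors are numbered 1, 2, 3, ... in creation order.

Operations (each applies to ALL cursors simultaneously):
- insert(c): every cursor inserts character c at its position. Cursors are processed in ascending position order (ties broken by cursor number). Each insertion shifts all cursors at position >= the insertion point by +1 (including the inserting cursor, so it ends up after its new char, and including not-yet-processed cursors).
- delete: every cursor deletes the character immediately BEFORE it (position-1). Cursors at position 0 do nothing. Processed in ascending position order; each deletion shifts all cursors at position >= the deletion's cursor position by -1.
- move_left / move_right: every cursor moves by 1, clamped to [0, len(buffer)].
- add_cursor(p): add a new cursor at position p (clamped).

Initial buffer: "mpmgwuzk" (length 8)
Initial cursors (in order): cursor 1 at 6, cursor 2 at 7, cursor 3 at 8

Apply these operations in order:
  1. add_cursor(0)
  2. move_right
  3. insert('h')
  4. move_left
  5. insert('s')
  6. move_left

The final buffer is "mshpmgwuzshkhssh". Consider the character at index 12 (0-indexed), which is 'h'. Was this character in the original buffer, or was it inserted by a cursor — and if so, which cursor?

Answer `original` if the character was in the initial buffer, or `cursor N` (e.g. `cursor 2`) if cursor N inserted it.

Answer: cursor 2

Derivation:
After op 1 (add_cursor(0)): buffer="mpmgwuzk" (len 8), cursors c4@0 c1@6 c2@7 c3@8, authorship ........
After op 2 (move_right): buffer="mpmgwuzk" (len 8), cursors c4@1 c1@7 c2@8 c3@8, authorship ........
After op 3 (insert('h')): buffer="mhpmgwuzhkhh" (len 12), cursors c4@2 c1@9 c2@12 c3@12, authorship .4......1.23
After op 4 (move_left): buffer="mhpmgwuzhkhh" (len 12), cursors c4@1 c1@8 c2@11 c3@11, authorship .4......1.23
After op 5 (insert('s')): buffer="mshpmgwuzshkhssh" (len 16), cursors c4@2 c1@10 c2@15 c3@15, authorship .44......11.2233
After op 6 (move_left): buffer="mshpmgwuzshkhssh" (len 16), cursors c4@1 c1@9 c2@14 c3@14, authorship .44......11.2233
Authorship (.=original, N=cursor N): . 4 4 . . . . . . 1 1 . 2 2 3 3
Index 12: author = 2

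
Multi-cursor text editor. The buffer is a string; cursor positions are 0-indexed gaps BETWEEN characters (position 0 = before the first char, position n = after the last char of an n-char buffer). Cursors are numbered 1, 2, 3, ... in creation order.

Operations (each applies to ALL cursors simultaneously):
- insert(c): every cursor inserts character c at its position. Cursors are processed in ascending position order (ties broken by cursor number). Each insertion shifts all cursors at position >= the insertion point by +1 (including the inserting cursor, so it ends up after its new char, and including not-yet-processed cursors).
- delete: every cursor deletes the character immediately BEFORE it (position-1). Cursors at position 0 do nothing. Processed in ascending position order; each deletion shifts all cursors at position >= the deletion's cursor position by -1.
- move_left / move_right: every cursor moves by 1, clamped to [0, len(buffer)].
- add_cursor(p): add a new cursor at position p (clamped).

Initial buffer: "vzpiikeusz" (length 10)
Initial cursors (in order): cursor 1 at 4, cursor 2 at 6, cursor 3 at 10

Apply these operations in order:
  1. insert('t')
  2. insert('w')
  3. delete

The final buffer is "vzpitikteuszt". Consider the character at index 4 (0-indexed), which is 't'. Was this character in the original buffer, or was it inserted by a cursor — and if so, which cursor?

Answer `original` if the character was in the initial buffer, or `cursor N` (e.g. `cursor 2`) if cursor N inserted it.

Answer: cursor 1

Derivation:
After op 1 (insert('t')): buffer="vzpitikteuszt" (len 13), cursors c1@5 c2@8 c3@13, authorship ....1..2....3
After op 2 (insert('w')): buffer="vzpitwiktweusztw" (len 16), cursors c1@6 c2@10 c3@16, authorship ....11..22....33
After op 3 (delete): buffer="vzpitikteuszt" (len 13), cursors c1@5 c2@8 c3@13, authorship ....1..2....3
Authorship (.=original, N=cursor N): . . . . 1 . . 2 . . . . 3
Index 4: author = 1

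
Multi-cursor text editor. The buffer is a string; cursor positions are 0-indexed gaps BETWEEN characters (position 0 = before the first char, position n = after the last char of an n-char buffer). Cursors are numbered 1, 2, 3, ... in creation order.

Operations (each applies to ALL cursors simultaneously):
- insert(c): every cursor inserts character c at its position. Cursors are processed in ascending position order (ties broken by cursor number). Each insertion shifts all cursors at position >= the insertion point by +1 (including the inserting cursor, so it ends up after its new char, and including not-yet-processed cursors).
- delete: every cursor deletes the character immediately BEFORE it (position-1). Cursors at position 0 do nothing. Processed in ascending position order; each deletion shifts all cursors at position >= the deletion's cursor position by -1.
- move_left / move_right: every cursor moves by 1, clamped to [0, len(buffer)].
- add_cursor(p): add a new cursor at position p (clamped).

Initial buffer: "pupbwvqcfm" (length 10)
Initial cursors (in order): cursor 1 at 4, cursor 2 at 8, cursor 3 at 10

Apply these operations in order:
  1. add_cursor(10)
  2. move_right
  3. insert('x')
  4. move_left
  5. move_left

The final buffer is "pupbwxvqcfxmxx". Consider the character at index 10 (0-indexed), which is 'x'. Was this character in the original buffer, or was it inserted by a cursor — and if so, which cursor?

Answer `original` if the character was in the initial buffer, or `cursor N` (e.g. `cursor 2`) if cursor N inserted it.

Answer: cursor 2

Derivation:
After op 1 (add_cursor(10)): buffer="pupbwvqcfm" (len 10), cursors c1@4 c2@8 c3@10 c4@10, authorship ..........
After op 2 (move_right): buffer="pupbwvqcfm" (len 10), cursors c1@5 c2@9 c3@10 c4@10, authorship ..........
After op 3 (insert('x')): buffer="pupbwxvqcfxmxx" (len 14), cursors c1@6 c2@11 c3@14 c4@14, authorship .....1....2.34
After op 4 (move_left): buffer="pupbwxvqcfxmxx" (len 14), cursors c1@5 c2@10 c3@13 c4@13, authorship .....1....2.34
After op 5 (move_left): buffer="pupbwxvqcfxmxx" (len 14), cursors c1@4 c2@9 c3@12 c4@12, authorship .....1....2.34
Authorship (.=original, N=cursor N): . . . . . 1 . . . . 2 . 3 4
Index 10: author = 2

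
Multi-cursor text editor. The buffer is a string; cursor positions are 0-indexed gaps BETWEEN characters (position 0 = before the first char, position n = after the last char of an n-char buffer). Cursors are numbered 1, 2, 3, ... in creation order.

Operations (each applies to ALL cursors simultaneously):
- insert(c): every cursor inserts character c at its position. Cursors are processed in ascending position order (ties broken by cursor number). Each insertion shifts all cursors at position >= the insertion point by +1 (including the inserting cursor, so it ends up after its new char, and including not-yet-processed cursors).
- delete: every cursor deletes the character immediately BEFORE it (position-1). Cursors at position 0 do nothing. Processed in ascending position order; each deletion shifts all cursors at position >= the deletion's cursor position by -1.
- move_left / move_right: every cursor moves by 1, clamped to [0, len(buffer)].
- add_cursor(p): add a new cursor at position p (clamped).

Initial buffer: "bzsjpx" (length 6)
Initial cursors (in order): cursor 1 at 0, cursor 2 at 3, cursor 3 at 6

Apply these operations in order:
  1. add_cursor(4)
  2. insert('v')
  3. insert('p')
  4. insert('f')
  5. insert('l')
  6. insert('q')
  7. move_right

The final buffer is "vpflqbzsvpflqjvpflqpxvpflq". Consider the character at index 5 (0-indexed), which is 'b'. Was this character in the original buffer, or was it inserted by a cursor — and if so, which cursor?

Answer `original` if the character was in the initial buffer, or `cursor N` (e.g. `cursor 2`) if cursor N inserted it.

After op 1 (add_cursor(4)): buffer="bzsjpx" (len 6), cursors c1@0 c2@3 c4@4 c3@6, authorship ......
After op 2 (insert('v')): buffer="vbzsvjvpxv" (len 10), cursors c1@1 c2@5 c4@7 c3@10, authorship 1...2.4..3
After op 3 (insert('p')): buffer="vpbzsvpjvppxvp" (len 14), cursors c1@2 c2@7 c4@10 c3@14, authorship 11...22.44..33
After op 4 (insert('f')): buffer="vpfbzsvpfjvpfpxvpf" (len 18), cursors c1@3 c2@9 c4@13 c3@18, authorship 111...222.444..333
After op 5 (insert('l')): buffer="vpflbzsvpfljvpflpxvpfl" (len 22), cursors c1@4 c2@11 c4@16 c3@22, authorship 1111...2222.4444..3333
After op 6 (insert('q')): buffer="vpflqbzsvpflqjvpflqpxvpflq" (len 26), cursors c1@5 c2@13 c4@19 c3@26, authorship 11111...22222.44444..33333
After op 7 (move_right): buffer="vpflqbzsvpflqjvpflqpxvpflq" (len 26), cursors c1@6 c2@14 c4@20 c3@26, authorship 11111...22222.44444..33333
Authorship (.=original, N=cursor N): 1 1 1 1 1 . . . 2 2 2 2 2 . 4 4 4 4 4 . . 3 3 3 3 3
Index 5: author = original

Answer: original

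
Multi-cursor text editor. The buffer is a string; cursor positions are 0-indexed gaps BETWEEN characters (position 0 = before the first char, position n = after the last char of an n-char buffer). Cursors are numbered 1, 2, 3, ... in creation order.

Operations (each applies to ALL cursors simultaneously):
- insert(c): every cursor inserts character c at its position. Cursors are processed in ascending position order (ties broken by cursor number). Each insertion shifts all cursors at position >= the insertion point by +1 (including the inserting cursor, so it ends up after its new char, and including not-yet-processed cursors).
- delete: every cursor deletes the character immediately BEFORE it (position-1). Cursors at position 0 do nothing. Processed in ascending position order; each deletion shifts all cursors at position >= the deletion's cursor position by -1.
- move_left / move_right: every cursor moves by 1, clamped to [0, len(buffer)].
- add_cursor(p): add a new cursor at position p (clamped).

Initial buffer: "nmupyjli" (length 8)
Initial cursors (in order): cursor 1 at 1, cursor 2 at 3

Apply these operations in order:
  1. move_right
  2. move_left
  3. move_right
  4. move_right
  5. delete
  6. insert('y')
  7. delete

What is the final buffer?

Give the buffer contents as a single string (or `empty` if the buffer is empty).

Answer: nmpjli

Derivation:
After op 1 (move_right): buffer="nmupyjli" (len 8), cursors c1@2 c2@4, authorship ........
After op 2 (move_left): buffer="nmupyjli" (len 8), cursors c1@1 c2@3, authorship ........
After op 3 (move_right): buffer="nmupyjli" (len 8), cursors c1@2 c2@4, authorship ........
After op 4 (move_right): buffer="nmupyjli" (len 8), cursors c1@3 c2@5, authorship ........
After op 5 (delete): buffer="nmpjli" (len 6), cursors c1@2 c2@3, authorship ......
After op 6 (insert('y')): buffer="nmypyjli" (len 8), cursors c1@3 c2@5, authorship ..1.2...
After op 7 (delete): buffer="nmpjli" (len 6), cursors c1@2 c2@3, authorship ......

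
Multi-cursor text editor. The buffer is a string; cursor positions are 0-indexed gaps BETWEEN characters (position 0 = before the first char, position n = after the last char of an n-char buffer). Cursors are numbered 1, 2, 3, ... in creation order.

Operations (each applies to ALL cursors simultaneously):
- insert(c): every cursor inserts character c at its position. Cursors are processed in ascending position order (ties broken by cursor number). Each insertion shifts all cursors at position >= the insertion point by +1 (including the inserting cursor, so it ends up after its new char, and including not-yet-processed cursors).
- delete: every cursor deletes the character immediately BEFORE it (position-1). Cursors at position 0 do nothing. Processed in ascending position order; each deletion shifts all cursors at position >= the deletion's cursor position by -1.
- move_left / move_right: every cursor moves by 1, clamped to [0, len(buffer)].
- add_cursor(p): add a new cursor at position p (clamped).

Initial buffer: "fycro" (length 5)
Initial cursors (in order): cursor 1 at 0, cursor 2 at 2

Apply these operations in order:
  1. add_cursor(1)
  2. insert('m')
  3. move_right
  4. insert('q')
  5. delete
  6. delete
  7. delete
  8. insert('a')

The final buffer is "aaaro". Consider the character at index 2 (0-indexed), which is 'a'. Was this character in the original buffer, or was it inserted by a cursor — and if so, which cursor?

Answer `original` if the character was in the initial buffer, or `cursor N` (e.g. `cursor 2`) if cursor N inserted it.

After op 1 (add_cursor(1)): buffer="fycro" (len 5), cursors c1@0 c3@1 c2@2, authorship .....
After op 2 (insert('m')): buffer="mfmymcro" (len 8), cursors c1@1 c3@3 c2@5, authorship 1.3.2...
After op 3 (move_right): buffer="mfmymcro" (len 8), cursors c1@2 c3@4 c2@6, authorship 1.3.2...
After op 4 (insert('q')): buffer="mfqmyqmcqro" (len 11), cursors c1@3 c3@6 c2@9, authorship 1.13.32.2..
After op 5 (delete): buffer="mfmymcro" (len 8), cursors c1@2 c3@4 c2@6, authorship 1.3.2...
After op 6 (delete): buffer="mmmro" (len 5), cursors c1@1 c3@2 c2@3, authorship 132..
After op 7 (delete): buffer="ro" (len 2), cursors c1@0 c2@0 c3@0, authorship ..
After op 8 (insert('a')): buffer="aaaro" (len 5), cursors c1@3 c2@3 c3@3, authorship 123..
Authorship (.=original, N=cursor N): 1 2 3 . .
Index 2: author = 3

Answer: cursor 3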